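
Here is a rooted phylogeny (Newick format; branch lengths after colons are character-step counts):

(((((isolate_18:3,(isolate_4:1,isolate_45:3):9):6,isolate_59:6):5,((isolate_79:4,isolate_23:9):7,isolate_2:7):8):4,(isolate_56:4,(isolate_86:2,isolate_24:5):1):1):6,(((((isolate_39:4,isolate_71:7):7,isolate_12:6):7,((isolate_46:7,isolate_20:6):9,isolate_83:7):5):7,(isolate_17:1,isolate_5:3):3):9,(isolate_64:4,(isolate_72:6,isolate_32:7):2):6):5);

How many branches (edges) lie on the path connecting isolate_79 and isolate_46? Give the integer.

11

The MRCA of isolate_79 and isolate_46 is the root of the tree.
From isolate_79 up to that node: 5 branches. From isolate_46 up to the same node: 6 branches. Total: 5 + 6 = 11.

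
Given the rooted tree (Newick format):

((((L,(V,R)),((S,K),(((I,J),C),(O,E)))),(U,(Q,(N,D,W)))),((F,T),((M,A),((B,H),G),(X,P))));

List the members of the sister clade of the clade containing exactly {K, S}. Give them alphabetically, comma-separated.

C, E, I, J, O

The clade containing exactly {K, S} attaches to the tree at the node subtending ((S,K),(((I,J),C),(O,E))).
The other lineage descending from that same node — the sister group — is (((I,J),C),(O,E)); its 5 tips in alphabetical order are the answer.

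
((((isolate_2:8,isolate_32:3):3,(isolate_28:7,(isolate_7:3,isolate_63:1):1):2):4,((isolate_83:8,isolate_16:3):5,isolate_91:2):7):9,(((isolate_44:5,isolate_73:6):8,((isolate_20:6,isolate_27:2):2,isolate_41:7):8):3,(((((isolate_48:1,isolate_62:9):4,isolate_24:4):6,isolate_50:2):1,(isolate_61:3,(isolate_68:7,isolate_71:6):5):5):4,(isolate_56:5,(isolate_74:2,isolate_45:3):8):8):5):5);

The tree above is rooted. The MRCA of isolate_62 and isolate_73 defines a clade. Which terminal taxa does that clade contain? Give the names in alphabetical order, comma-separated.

isolate_20, isolate_24, isolate_27, isolate_41, isolate_44, isolate_45, isolate_48, isolate_50, isolate_56, isolate_61, isolate_62, isolate_68, isolate_71, isolate_73, isolate_74

Tracing isolate_62: it sits inside (isolate_48,isolate_62).
Tracing isolate_73: it sits inside (isolate_44,isolate_73).
The smallest clade enclosing both is (((isolate_44,isolate_73),((isolate_20,isolate_27),isolate_41)),(((((isolate_48,isolate_62),isolate_24),isolate_50),(isolate_61,(isolate_68,isolate_71))),(isolate_56,(isolate_74,isolate_45)))); the answer is its 15 terminal taxa in alphabetical order.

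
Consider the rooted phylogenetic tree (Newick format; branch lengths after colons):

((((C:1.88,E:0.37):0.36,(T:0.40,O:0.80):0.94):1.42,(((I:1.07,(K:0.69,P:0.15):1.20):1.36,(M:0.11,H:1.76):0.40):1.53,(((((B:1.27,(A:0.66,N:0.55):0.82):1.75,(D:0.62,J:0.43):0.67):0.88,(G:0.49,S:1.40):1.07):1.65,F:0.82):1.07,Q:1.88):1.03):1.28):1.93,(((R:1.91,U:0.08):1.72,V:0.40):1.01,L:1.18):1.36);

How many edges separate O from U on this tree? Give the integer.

8

The MRCA of O and U is the root of the tree.
From O up to that node: 4 branches. From U up to the same node: 4 branches. Total: 4 + 4 = 8.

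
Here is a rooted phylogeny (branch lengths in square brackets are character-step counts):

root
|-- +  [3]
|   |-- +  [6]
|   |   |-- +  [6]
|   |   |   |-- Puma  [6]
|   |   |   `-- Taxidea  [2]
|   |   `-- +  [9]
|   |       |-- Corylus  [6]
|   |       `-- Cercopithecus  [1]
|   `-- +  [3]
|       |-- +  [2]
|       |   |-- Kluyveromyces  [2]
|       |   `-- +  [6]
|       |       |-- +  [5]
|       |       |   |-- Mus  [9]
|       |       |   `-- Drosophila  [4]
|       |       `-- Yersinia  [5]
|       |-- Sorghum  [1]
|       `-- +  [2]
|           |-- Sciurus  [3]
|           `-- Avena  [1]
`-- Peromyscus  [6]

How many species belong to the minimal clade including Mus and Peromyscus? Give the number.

12

The MRCA of Mus and Peromyscus is the root, so the clade is the entire tree.
That clade contains 12 terminal taxa: Avena, Cercopithecus, Corylus, Drosophila, Kluyveromyces, Mus, Peromyscus, Puma, Sciurus, Sorghum, Taxidea, Yersinia.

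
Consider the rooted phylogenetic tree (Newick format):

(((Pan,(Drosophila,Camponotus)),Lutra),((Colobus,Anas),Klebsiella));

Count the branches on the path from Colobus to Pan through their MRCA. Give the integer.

6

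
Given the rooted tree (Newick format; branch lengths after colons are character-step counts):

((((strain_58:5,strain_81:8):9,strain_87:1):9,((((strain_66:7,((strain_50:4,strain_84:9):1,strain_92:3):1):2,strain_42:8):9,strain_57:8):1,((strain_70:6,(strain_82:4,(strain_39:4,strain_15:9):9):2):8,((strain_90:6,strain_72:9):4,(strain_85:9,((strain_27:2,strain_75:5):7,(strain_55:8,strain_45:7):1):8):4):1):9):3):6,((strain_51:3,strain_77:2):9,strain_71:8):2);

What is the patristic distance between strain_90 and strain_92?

The path runs strain_90 → … → MRCA → … → strain_92; the MRCA is the node subtending ((((strain_66,((strain_50,strain_84),strain_92)),strain_42),strain_57),((strain_70,(strain_82,(strain_39,strain_15))),((strain_90,strain_72),(strain_85,((strain_27,strain_75),(strain_55,strain_45)))))).
Branch lengths along that path: 6 + 4 + 1 + 9 + 1 + 9 + 2 + 1 + 3 = 36.

36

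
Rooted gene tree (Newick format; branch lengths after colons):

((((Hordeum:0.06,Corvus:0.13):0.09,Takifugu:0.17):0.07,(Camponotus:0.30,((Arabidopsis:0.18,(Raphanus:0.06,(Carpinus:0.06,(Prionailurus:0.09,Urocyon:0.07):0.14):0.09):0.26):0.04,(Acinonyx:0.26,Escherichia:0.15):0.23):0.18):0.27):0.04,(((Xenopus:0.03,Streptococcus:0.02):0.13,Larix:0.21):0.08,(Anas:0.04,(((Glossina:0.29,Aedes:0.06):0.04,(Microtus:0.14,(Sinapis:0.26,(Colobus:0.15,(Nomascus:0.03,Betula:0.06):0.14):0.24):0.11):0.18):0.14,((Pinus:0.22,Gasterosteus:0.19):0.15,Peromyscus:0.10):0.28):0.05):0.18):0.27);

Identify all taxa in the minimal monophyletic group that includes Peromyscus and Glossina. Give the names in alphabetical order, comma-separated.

Aedes, Betula, Colobus, Gasterosteus, Glossina, Microtus, Nomascus, Peromyscus, Pinus, Sinapis

Tracing Peromyscus: it sits inside ((Pinus,Gasterosteus),Peromyscus).
Tracing Glossina: it sits inside (Glossina,Aedes).
The smallest clade enclosing both is (((Glossina,Aedes),(Microtus,(Sinapis,(Colobus,(Nomascus,Betula))))),((Pinus,Gasterosteus),Peromyscus)); the answer is its 10 terminal taxa in alphabetical order.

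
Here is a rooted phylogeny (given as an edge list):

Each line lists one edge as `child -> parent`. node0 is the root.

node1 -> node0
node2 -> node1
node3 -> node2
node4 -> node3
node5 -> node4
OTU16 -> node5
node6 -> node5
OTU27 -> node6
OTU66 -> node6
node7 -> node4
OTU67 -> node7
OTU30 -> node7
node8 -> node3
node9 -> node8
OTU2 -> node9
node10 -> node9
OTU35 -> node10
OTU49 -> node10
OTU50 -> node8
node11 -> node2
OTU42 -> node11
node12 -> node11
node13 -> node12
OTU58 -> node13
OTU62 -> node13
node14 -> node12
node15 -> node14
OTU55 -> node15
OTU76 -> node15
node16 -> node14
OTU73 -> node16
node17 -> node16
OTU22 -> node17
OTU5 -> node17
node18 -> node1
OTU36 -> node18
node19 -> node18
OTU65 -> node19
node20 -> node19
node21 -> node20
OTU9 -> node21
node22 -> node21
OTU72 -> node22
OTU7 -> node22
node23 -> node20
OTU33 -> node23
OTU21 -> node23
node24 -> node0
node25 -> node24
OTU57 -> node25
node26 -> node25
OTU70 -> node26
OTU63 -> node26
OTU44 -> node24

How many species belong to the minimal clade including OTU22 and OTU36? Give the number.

The MRCA of OTU22 and OTU36 is the node subtending (((((OTU16,(OTU27,OTU66)),(OTU67,OTU30)),((OTU2,(OTU35,OTU49)),OTU50)),(OTU42,((OTU58,OTU62),((OTU55,OTU76),(OTU73,(OTU22,OTU5)))))),(OTU36,(OTU65,((OTU9,(OTU72,OTU7)),(OTU33,OTU21))))).
That clade contains 24 terminal taxa: OTU16, OTU2, OTU21, OTU22, OTU27, OTU30, OTU33, OTU35, OTU36, OTU42, OTU49, OTU5, OTU50, OTU55, OTU58, OTU62, OTU65, OTU66, OTU67, OTU7, OTU72, OTU73, OTU76, OTU9.

24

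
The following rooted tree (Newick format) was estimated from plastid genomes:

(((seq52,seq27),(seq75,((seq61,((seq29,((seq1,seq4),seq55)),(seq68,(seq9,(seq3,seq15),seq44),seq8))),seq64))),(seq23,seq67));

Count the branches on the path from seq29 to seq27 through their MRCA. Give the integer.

The MRCA of seq29 and seq27 is the node subtending ((seq52,seq27),(seq75,((seq61,((seq29,((seq1,seq4),seq55)),(seq68,(seq9,(seq3,seq15),seq44),seq8))),seq64))).
From seq29 up to that node: 6 branches. From seq27 up to the same node: 2 branches. Total: 6 + 2 = 8.

8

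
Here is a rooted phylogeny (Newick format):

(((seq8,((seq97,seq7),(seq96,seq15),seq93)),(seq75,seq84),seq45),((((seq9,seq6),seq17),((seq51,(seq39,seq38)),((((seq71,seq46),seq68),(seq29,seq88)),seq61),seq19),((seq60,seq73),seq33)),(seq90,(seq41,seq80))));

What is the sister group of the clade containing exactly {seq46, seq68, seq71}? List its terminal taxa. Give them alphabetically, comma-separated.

The clade containing exactly {seq46, seq68, seq71} attaches to the tree at the node subtending (((seq71,seq46),seq68),(seq29,seq88)).
The other lineage descending from that same node — the sister group — is (seq29,seq88); its 2 tips in alphabetical order are the answer.

seq29, seq88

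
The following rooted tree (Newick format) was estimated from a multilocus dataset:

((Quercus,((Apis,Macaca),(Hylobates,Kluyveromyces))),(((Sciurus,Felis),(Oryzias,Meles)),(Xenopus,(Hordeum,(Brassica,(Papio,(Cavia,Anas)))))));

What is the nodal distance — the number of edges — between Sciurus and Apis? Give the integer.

The MRCA of Sciurus and Apis is the root of the tree.
From Sciurus up to that node: 4 branches. From Apis up to the same node: 4 branches. Total: 4 + 4 = 8.

8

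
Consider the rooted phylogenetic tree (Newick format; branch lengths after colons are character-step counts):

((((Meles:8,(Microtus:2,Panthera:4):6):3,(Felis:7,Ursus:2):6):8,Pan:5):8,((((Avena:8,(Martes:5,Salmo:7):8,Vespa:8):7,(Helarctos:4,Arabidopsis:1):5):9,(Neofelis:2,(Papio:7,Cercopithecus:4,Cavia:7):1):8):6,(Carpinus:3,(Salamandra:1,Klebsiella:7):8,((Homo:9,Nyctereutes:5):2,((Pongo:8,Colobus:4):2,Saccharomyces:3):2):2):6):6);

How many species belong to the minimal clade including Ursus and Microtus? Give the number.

The MRCA of Ursus and Microtus is the node subtending ((Meles,(Microtus,Panthera)),(Felis,Ursus)).
That clade contains 5 terminal taxa: Felis, Meles, Microtus, Panthera, Ursus.

5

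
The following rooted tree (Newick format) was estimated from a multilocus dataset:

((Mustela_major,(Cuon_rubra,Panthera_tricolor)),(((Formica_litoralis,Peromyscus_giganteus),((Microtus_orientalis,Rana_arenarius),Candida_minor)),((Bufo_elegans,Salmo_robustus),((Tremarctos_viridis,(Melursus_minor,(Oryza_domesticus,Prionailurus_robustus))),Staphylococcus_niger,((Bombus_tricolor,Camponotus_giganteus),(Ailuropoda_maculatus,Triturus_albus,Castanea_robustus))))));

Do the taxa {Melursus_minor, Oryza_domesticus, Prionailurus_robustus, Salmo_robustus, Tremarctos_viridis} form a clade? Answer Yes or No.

The MRCA of the listed taxa subtends ((Bufo_elegans,Salmo_robustus),((Tremarctos_viridis,(Melursus_minor,(Oryza_domesticus,Prionailurus_robustus))),Staphylococcus_niger,((Bombus_tricolor,Camponotus_giganteus),(Ailuropoda_maculatus,Triturus_albus,Castanea_robustus)))).
That clade also contains Ailuropoda_maculatus, Bombus_tricolor, Bufo_elegans, Camponotus_giganteus, Castanea_robustus, Staphylococcus_niger, Triturus_albus, which are not in the proposed group, so the group is not monophyletic.

No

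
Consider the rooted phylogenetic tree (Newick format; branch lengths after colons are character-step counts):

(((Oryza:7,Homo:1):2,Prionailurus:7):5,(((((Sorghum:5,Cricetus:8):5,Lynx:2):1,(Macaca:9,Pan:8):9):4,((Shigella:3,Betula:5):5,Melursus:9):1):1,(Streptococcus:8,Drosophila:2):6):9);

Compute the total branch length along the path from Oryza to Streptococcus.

The path runs Oryza → … → MRCA → … → Streptococcus; the MRCA is the root of the tree.
Branch lengths along that path: 7 + 2 + 5 + 9 + 6 + 8 = 37.

37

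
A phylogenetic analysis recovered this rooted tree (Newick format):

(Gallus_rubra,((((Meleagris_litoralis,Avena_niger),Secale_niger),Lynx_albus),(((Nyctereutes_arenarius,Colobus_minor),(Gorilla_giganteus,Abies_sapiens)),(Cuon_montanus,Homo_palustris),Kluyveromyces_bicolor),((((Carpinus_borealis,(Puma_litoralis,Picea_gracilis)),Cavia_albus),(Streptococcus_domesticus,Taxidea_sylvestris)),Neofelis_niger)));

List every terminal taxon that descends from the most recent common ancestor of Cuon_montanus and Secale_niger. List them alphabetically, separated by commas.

Tracing Cuon_montanus: it sits inside (Cuon_montanus,Homo_palustris).
Tracing Secale_niger: it sits inside ((Meleagris_litoralis,Avena_niger),Secale_niger).
The smallest clade enclosing both is ((((Meleagris_litoralis,Avena_niger),Secale_niger),Lynx_albus),(((Nyctereutes_arenarius,Colobus_minor),(Gorilla_giganteus,Abies_sapiens)),(Cuon_montanus,Homo_palustris),Kluyveromyces_bicolor),((((Carpinus_borealis,(Puma_litoralis,Picea_gracilis)),Cavia_albus),(Streptococcus_domesticus,Taxidea_sylvestris)),Neofelis_niger)); the answer is its 18 terminal taxa in alphabetical order.

Abies_sapiens, Avena_niger, Carpinus_borealis, Cavia_albus, Colobus_minor, Cuon_montanus, Gorilla_giganteus, Homo_palustris, Kluyveromyces_bicolor, Lynx_albus, Meleagris_litoralis, Neofelis_niger, Nyctereutes_arenarius, Picea_gracilis, Puma_litoralis, Secale_niger, Streptococcus_domesticus, Taxidea_sylvestris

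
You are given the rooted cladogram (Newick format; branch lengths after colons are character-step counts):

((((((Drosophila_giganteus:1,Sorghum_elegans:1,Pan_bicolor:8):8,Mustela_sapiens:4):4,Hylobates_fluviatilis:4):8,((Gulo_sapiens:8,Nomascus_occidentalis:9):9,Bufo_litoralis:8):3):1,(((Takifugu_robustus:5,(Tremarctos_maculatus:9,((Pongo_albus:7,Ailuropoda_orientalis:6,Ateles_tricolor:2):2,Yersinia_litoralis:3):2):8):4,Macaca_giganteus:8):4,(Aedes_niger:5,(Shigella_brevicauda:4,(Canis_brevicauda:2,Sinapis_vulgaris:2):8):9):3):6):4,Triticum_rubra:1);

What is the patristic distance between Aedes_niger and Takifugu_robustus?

The path runs Aedes_niger → … → MRCA → … → Takifugu_robustus; the MRCA is the node subtending (((Takifugu_robustus,(Tremarctos_maculatus,((Pongo_albus,Ailuropoda_orientalis,Ateles_tricolor),Yersinia_litoralis))),Macaca_giganteus),(Aedes_niger,(Shigella_brevicauda,(Canis_brevicauda,Sinapis_vulgaris)))).
Branch lengths along that path: 5 + 3 + 4 + 4 + 5 = 21.

21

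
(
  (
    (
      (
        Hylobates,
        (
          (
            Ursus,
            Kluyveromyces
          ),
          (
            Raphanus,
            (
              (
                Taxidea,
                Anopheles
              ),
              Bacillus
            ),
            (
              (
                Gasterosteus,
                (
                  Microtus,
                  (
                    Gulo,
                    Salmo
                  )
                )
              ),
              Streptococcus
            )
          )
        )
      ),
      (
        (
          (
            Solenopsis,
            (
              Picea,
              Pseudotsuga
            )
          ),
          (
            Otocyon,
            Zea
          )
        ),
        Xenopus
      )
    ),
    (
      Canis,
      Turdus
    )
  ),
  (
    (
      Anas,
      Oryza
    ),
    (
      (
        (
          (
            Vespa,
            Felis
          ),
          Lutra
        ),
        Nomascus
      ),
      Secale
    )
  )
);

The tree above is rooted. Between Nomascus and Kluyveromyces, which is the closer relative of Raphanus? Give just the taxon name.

Kluyveromyces

The MRCA of Raphanus and Kluyveromyces subtends ((Ursus,Kluyveromyces),(Raphanus,((Taxidea,Anopheles),Bacillus),((Gasterosteus,(Microtus,(Gulo,Salmo))),Streptococcus))) (11 taxa).
The MRCA of Raphanus and Nomascus is the root, subtending the entire tree (27 taxa).
The first is nested inside the second, so Raphanus shares a more recent common ancestor with Kluyveromyces.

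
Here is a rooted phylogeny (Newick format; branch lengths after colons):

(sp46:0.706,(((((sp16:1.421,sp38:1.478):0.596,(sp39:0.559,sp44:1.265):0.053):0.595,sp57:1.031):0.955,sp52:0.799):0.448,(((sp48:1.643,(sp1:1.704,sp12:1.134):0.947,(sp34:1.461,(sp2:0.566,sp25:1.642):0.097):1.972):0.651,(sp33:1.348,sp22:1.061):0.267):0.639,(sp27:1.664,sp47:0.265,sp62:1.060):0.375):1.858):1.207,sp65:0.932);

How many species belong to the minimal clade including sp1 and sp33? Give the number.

The MRCA of sp1 and sp33 is the node subtending ((sp48,(sp1,sp12),(sp34,(sp2,sp25))),(sp33,sp22)).
That clade contains 8 terminal taxa: sp1, sp12, sp2, sp22, sp25, sp33, sp34, sp48.

8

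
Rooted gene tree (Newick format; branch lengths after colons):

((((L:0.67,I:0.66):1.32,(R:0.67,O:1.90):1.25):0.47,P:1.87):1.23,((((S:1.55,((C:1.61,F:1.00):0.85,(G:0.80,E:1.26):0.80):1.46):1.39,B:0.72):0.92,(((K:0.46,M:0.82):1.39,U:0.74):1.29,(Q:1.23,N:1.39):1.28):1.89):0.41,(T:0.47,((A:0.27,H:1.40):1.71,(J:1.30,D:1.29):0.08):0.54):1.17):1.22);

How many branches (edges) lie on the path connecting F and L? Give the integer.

11

The MRCA of F and L is the root of the tree.
From F up to that node: 7 branches. From L up to the same node: 4 branches. Total: 7 + 4 = 11.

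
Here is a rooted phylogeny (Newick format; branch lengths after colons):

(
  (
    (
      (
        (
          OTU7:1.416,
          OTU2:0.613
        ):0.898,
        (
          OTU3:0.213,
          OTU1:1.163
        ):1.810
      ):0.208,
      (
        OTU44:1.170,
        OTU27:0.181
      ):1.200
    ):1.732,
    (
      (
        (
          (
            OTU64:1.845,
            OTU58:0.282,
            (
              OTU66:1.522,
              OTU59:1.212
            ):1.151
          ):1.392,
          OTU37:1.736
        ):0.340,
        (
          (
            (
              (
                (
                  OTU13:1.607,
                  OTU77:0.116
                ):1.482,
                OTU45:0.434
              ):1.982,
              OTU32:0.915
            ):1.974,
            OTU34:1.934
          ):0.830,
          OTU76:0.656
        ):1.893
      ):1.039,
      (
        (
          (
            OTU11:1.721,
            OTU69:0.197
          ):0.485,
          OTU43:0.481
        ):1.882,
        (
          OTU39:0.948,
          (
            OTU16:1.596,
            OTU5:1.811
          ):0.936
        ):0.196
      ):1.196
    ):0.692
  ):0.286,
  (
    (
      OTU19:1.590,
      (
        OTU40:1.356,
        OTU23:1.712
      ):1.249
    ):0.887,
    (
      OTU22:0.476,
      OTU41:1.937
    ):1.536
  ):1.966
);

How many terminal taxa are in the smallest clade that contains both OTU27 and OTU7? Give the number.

6

The MRCA of OTU27 and OTU7 is the node subtending (((OTU7,OTU2),(OTU3,OTU1)),(OTU44,OTU27)).
That clade contains 6 terminal taxa: OTU1, OTU2, OTU27, OTU3, OTU44, OTU7.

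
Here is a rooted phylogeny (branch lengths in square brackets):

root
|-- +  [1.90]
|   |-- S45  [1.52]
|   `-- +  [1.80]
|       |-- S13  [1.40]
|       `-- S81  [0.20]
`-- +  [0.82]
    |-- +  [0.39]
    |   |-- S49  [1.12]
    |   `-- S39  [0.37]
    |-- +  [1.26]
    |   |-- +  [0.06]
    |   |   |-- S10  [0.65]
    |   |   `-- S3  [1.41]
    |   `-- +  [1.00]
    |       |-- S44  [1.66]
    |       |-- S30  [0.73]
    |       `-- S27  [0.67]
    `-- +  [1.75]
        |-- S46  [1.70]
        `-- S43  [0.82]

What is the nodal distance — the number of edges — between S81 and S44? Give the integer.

7

The MRCA of S81 and S44 is the root of the tree.
From S81 up to that node: 3 branches. From S44 up to the same node: 4 branches. Total: 3 + 4 = 7.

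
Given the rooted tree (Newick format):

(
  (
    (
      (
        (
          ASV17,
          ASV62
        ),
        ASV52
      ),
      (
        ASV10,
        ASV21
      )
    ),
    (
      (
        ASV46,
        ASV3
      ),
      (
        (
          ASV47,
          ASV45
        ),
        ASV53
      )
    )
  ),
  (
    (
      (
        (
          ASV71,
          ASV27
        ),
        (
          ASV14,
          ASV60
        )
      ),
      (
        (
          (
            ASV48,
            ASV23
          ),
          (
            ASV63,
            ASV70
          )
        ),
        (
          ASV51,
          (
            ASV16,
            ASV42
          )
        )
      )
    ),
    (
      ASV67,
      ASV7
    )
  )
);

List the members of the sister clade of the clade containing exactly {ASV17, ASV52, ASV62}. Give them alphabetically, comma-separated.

The clade containing exactly {ASV17, ASV52, ASV62} attaches to the tree at the node subtending (((ASV17,ASV62),ASV52),(ASV10,ASV21)).
The other lineage descending from that same node — the sister group — is (ASV10,ASV21); its 2 tips in alphabetical order are the answer.

ASV10, ASV21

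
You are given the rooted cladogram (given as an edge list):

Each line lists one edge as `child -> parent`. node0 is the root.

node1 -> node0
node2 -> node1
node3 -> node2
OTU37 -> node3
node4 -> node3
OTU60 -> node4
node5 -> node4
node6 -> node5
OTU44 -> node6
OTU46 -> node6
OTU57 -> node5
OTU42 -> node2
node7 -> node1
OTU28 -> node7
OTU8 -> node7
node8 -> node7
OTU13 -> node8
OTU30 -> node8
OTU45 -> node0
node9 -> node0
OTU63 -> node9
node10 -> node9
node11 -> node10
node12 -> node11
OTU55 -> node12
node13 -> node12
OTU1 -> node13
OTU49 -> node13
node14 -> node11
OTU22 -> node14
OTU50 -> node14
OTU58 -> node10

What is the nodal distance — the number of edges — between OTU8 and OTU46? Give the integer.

The MRCA of OTU8 and OTU46 is the node subtending (((OTU37,(OTU60,((OTU44,OTU46),OTU57))),OTU42),(OTU28,OTU8,(OTU13,OTU30))).
From OTU8 up to that node: 2 branches. From OTU46 up to the same node: 6 branches. Total: 2 + 6 = 8.

8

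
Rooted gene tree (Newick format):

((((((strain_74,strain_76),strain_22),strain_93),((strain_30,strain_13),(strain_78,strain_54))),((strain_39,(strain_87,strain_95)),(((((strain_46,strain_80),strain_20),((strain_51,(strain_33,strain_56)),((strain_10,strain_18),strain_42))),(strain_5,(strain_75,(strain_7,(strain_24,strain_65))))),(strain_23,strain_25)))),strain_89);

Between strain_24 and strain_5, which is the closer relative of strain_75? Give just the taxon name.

The MRCA of strain_75 and strain_24 subtends (strain_75,(strain_7,(strain_24,strain_65))) (4 taxa).
The MRCA of strain_75 and strain_5 subtends (strain_5,(strain_75,(strain_7,(strain_24,strain_65)))) (5 taxa).
The first is nested inside the second, so strain_75 shares a more recent common ancestor with strain_24.

strain_24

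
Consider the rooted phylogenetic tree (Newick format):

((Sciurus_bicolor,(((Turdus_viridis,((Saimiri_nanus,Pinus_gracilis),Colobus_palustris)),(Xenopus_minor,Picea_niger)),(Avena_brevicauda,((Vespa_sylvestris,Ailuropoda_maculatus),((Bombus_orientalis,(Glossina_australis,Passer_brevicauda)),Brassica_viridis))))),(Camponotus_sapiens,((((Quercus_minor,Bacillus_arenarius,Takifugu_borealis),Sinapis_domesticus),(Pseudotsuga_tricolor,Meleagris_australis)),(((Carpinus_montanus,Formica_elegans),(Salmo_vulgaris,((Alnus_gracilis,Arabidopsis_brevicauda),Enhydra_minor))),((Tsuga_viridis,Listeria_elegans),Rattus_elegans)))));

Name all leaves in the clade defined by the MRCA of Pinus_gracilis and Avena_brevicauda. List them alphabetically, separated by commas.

Ailuropoda_maculatus, Avena_brevicauda, Bombus_orientalis, Brassica_viridis, Colobus_palustris, Glossina_australis, Passer_brevicauda, Picea_niger, Pinus_gracilis, Saimiri_nanus, Turdus_viridis, Vespa_sylvestris, Xenopus_minor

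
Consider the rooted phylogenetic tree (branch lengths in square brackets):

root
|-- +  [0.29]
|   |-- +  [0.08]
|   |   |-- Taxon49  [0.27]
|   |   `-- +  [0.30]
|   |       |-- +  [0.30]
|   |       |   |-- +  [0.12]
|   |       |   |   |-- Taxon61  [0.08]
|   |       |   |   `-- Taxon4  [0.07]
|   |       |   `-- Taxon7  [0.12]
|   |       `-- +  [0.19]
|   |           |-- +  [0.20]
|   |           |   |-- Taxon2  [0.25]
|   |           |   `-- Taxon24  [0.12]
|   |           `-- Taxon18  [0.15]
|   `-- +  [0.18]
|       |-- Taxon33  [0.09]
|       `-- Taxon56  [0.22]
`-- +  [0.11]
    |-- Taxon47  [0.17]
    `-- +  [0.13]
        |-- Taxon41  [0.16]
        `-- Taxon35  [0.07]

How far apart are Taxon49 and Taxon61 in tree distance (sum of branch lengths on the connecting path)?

The path runs Taxon49 → … → MRCA → … → Taxon61; the MRCA is the node subtending (Taxon49,(((Taxon61,Taxon4),Taxon7),((Taxon2,Taxon24),Taxon18))).
Branch lengths along that path: 0.27 + 0.30 + 0.30 + 0.12 + 0.08 = 1.07.

1.07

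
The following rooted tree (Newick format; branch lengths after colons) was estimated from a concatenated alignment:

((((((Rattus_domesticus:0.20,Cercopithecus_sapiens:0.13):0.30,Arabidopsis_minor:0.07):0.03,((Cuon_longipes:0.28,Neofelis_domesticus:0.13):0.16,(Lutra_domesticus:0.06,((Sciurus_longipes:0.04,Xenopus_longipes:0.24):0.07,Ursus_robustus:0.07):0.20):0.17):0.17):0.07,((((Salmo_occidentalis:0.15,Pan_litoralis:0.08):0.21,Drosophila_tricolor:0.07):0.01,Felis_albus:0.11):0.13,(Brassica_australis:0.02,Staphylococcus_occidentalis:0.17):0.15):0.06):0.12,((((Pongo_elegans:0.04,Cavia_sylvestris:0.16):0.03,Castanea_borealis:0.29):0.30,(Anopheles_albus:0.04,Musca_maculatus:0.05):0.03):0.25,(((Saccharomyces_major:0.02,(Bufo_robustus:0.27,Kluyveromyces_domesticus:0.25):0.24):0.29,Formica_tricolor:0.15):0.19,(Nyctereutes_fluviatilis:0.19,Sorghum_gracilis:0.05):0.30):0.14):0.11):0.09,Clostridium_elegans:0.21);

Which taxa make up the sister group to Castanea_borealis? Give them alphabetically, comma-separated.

Castanea_borealis attaches to the tree at the node subtending ((Pongo_elegans,Cavia_sylvestris),Castanea_borealis).
The other lineage descending from that same node — the sister group — is (Pongo_elegans,Cavia_sylvestris); its 2 tips in alphabetical order are the answer.

Cavia_sylvestris, Pongo_elegans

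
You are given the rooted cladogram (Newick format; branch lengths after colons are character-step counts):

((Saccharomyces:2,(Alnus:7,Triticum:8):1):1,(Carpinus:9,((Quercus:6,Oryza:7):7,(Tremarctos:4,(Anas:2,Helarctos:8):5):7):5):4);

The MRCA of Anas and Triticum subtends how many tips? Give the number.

9

The MRCA of Anas and Triticum is the root, so the clade is the entire tree.
That clade contains 9 terminal taxa: Alnus, Anas, Carpinus, Helarctos, Oryza, Quercus, Saccharomyces, Tremarctos, Triticum.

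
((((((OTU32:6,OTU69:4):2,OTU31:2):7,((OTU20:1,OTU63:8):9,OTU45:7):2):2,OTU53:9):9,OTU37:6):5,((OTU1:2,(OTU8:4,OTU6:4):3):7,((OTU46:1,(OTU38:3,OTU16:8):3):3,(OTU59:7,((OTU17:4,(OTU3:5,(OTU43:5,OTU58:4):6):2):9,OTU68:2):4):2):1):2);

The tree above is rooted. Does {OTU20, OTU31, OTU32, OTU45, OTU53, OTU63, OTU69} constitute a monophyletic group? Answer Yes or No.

The most recent common ancestor of these taxa subtends ((((OTU32,OTU69),OTU31),((OTU20,OTU63),OTU45)),OTU53).
That clade has exactly 7 tips — every listed taxon and nothing else — so the group is monophyletic.

Yes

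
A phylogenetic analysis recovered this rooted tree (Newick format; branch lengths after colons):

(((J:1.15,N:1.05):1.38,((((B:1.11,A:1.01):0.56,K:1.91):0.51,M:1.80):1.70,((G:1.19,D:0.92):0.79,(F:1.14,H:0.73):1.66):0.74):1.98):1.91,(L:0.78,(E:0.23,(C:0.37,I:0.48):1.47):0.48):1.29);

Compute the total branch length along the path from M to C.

11.00

The path runs M → … → MRCA → … → C; the MRCA is the root of the tree.
Branch lengths along that path: 1.80 + 1.70 + 1.98 + 1.91 + 1.29 + 0.48 + 1.47 + 0.37 = 11.00.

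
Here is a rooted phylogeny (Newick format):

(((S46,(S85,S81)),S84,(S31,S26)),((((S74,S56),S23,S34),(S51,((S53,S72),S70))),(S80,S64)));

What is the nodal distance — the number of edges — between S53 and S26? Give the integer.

9

The MRCA of S53 and S26 is the root of the tree.
From S53 up to that node: 6 branches. From S26 up to the same node: 3 branches. Total: 6 + 3 = 9.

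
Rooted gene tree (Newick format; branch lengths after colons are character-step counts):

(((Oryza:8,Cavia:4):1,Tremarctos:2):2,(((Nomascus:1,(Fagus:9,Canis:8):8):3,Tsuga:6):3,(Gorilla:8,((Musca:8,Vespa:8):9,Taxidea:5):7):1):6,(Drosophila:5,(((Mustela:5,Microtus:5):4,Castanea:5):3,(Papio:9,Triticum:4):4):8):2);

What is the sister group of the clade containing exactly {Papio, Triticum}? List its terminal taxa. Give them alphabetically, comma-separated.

Castanea, Microtus, Mustela

The clade containing exactly {Papio, Triticum} attaches to the tree at the node subtending (((Mustela,Microtus),Castanea),(Papio,Triticum)).
The other lineage descending from that same node — the sister group — is ((Mustela,Microtus),Castanea); its 3 tips in alphabetical order are the answer.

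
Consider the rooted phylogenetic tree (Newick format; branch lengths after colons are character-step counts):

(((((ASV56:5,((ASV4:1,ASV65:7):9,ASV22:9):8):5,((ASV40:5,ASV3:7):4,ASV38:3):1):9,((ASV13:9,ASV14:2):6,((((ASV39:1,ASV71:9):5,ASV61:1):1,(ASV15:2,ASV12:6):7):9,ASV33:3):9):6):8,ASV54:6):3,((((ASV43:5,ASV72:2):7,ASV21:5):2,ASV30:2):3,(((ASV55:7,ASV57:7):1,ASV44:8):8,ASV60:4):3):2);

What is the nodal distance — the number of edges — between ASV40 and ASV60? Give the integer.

The MRCA of ASV40 and ASV60 is the root of the tree.
From ASV40 up to that node: 6 branches. From ASV60 up to the same node: 3 branches. Total: 6 + 3 = 9.

9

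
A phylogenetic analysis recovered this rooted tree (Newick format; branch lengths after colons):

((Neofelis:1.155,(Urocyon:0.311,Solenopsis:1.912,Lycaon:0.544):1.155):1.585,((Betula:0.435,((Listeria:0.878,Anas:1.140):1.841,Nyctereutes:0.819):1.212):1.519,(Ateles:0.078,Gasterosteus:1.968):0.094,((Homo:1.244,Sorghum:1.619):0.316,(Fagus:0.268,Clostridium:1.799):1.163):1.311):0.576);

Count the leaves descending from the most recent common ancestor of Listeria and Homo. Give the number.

10

The MRCA of Listeria and Homo is the node subtending ((Betula,((Listeria,Anas),Nyctereutes)),(Ateles,Gasterosteus),((Homo,Sorghum),(Fagus,Clostridium))).
That clade contains 10 terminal taxa: Anas, Ateles, Betula, Clostridium, Fagus, Gasterosteus, Homo, Listeria, Nyctereutes, Sorghum.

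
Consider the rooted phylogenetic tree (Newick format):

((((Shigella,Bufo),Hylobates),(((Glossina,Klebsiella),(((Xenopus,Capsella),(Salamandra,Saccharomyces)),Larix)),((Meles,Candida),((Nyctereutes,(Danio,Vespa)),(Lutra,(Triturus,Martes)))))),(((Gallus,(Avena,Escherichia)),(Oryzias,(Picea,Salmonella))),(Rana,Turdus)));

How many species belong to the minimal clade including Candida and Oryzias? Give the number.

26

The MRCA of Candida and Oryzias is the root, so the clade is the entire tree.
That clade contains 26 terminal taxa: Avena, Bufo, Candida, Capsella, Danio, Escherichia, Gallus, Glossina, Hylobates, Klebsiella, Larix, Lutra, Martes, Meles, Nyctereutes, Oryzias, Picea, Rana, Saccharomyces, Salamandra, Salmonella, Shigella, Triturus, Turdus, Vespa, Xenopus.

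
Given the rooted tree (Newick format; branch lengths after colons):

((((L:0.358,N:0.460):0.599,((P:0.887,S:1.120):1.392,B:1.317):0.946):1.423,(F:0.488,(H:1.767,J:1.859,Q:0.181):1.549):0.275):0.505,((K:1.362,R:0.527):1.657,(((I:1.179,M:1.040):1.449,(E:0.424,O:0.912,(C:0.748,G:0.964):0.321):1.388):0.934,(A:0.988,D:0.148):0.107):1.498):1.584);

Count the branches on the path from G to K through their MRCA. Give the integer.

The MRCA of G and K is the node subtending ((K,R),(((I,M),(E,O,(C,G))),(A,D))).
From G up to that node: 5 branches. From K up to the same node: 2 branches. Total: 5 + 2 = 7.

7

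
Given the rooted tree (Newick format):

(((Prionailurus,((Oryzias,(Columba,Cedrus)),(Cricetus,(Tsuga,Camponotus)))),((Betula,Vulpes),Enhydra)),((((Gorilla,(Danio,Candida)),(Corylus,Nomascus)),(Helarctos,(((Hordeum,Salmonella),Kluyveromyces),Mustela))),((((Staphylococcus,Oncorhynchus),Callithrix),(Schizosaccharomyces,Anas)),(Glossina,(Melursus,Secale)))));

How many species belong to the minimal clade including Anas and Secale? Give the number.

The MRCA of Anas and Secale is the node subtending ((((Staphylococcus,Oncorhynchus),Callithrix),(Schizosaccharomyces,Anas)),(Glossina,(Melursus,Secale))).
That clade contains 8 terminal taxa: Anas, Callithrix, Glossina, Melursus, Oncorhynchus, Schizosaccharomyces, Secale, Staphylococcus.

8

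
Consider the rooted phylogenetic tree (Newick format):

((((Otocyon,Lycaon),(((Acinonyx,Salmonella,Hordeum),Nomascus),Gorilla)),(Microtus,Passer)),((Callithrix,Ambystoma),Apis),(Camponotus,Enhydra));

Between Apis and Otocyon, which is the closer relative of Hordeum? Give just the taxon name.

The MRCA of Hordeum and Otocyon subtends ((Otocyon,Lycaon),(((Acinonyx,Salmonella,Hordeum),Nomascus),Gorilla)) (7 taxa).
The MRCA of Hordeum and Apis is the root, subtending the entire tree (14 taxa).
The first is nested inside the second, so Hordeum shares a more recent common ancestor with Otocyon.

Otocyon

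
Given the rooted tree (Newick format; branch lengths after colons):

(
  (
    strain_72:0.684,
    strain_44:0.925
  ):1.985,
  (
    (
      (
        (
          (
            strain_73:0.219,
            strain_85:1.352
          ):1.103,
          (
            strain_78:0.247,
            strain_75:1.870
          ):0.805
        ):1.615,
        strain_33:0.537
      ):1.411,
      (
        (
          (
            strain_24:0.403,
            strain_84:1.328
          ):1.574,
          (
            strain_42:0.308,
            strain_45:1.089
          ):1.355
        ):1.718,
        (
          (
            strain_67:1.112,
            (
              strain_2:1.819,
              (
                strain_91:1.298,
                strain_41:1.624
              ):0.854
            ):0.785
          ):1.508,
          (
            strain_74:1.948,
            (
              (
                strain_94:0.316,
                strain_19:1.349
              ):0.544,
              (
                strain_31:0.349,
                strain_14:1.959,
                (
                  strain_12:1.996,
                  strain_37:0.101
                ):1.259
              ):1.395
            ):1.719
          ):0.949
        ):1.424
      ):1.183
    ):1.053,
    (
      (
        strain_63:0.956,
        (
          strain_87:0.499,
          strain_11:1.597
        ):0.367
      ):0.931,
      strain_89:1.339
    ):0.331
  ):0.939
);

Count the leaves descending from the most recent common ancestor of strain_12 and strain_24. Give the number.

15

The MRCA of strain_12 and strain_24 is the node subtending (((strain_24,strain_84),(strain_42,strain_45)),((strain_67,(strain_2,(strain_91,strain_41))),(strain_74,((strain_94,strain_19),(strain_31,strain_14,(strain_12,strain_37)))))).
That clade contains 15 terminal taxa: strain_12, strain_14, strain_19, strain_2, strain_24, strain_31, strain_37, strain_41, strain_42, strain_45, strain_67, strain_74, strain_84, strain_91, strain_94.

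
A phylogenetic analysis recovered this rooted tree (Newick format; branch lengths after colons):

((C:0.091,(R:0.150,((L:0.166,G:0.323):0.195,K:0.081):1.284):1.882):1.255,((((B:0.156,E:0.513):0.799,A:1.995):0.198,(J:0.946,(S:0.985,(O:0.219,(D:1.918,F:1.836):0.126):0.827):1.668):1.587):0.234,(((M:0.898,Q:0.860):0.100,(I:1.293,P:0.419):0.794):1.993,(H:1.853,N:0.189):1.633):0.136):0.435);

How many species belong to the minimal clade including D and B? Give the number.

8

The MRCA of D and B is the node subtending (((B,E),A),(J,(S,(O,(D,F))))).
That clade contains 8 terminal taxa: A, B, D, E, F, J, O, S.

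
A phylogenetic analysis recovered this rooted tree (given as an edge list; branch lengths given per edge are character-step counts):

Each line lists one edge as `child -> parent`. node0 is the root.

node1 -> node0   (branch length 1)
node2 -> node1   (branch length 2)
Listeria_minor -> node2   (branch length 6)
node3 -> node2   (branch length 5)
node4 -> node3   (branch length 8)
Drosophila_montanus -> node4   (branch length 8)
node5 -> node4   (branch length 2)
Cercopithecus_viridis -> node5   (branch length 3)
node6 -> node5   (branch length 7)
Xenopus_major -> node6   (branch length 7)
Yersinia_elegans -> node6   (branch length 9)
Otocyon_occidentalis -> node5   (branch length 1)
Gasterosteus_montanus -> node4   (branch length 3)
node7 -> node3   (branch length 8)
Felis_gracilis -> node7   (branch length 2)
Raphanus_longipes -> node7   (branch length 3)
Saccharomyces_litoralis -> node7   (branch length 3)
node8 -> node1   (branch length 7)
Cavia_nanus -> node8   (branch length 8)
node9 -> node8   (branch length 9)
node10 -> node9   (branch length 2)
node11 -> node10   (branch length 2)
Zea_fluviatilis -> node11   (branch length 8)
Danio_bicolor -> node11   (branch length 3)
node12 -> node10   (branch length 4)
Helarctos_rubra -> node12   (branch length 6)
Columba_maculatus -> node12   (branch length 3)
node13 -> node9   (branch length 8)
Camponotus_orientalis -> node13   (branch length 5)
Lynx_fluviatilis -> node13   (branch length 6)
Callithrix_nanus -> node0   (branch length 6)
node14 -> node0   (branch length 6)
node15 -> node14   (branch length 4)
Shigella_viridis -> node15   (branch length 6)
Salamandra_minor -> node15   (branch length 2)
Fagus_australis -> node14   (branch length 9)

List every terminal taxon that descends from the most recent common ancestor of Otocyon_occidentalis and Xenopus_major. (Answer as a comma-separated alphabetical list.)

Cercopithecus_viridis, Otocyon_occidentalis, Xenopus_major, Yersinia_elegans

Tracing Otocyon_occidentalis: it sits inside (Cercopithecus_viridis,(Xenopus_major,Yersinia_elegans),Otocyon_occidentalis).
Tracing Xenopus_major: it sits inside (Xenopus_major,Yersinia_elegans).
The smallest clade enclosing both is (Cercopithecus_viridis,(Xenopus_major,Yersinia_elegans),Otocyon_occidentalis); the answer is its 4 terminal taxa in alphabetical order.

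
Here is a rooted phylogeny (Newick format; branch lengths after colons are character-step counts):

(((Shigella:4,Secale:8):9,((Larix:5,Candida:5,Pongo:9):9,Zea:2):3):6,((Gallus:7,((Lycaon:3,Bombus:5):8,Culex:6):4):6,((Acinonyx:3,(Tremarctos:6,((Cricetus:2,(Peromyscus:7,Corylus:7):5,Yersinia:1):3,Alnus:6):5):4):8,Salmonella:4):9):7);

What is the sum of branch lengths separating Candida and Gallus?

The path runs Candida → … → MRCA → … → Gallus; the MRCA is the root of the tree.
Branch lengths along that path: 5 + 9 + 3 + 6 + 7 + 6 + 7 = 43.

43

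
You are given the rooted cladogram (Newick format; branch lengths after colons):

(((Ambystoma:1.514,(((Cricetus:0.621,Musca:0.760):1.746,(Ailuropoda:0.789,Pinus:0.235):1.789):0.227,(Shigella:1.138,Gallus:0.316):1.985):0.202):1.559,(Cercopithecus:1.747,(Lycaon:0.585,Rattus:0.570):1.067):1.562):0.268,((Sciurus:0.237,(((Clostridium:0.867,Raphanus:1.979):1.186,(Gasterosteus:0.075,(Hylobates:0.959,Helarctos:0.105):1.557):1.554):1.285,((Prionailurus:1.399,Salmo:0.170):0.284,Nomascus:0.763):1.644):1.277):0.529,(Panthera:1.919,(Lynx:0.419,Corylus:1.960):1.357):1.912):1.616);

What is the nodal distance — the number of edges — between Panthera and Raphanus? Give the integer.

7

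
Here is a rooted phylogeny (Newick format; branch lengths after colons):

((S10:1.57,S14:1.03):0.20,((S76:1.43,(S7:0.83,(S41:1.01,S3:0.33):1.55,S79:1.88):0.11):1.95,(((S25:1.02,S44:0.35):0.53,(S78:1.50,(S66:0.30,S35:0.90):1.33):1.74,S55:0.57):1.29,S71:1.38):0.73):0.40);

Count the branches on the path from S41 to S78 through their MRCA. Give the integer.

8

The MRCA of S41 and S78 is the node subtending ((S76,(S7,(S41,S3),S79)),(((S25,S44),(S78,(S66,S35)),S55),S71)).
From S41 up to that node: 4 branches. From S78 up to the same node: 4 branches. Total: 4 + 4 = 8.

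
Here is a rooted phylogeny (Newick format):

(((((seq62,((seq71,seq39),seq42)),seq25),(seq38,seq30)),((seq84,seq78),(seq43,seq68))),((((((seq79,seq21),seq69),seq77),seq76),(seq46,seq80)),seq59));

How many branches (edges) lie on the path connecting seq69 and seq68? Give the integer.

The MRCA of seq69 and seq68 is the root of the tree.
From seq69 up to that node: 6 branches. From seq68 up to the same node: 4 branches. Total: 6 + 4 = 10.

10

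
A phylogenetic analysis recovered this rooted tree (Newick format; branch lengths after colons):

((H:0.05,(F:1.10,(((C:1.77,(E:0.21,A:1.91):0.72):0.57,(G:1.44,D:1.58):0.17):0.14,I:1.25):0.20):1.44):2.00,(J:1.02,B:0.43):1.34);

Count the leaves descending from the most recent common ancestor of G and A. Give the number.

The MRCA of G and A is the node subtending ((C,(E,A)),(G,D)).
That clade contains 5 terminal taxa: A, C, D, E, G.

5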